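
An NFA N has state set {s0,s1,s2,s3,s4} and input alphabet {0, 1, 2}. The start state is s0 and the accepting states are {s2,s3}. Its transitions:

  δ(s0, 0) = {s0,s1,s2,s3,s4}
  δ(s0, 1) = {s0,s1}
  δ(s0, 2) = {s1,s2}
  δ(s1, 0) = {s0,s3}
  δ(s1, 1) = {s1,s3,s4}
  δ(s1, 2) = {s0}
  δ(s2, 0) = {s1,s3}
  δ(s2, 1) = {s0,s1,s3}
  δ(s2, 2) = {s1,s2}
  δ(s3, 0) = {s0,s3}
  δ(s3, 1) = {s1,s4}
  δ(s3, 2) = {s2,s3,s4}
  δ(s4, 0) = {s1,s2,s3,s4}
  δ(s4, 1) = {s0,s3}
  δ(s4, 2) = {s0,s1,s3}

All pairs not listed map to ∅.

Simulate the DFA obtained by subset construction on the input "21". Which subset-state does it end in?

Start: {s0}.
δ(s0,2) = {s1,s2}.
Union: {s1,s2}.
After 2: {s1,s2}.
δ(s1,1) = {s1,s3,s4}; δ(s2,1) = {s0,s1,s3}.
Union: {s0,s1,s3,s4}.
After 1: {s0,s1,s3,s4}.

{s0,s1,s3,s4}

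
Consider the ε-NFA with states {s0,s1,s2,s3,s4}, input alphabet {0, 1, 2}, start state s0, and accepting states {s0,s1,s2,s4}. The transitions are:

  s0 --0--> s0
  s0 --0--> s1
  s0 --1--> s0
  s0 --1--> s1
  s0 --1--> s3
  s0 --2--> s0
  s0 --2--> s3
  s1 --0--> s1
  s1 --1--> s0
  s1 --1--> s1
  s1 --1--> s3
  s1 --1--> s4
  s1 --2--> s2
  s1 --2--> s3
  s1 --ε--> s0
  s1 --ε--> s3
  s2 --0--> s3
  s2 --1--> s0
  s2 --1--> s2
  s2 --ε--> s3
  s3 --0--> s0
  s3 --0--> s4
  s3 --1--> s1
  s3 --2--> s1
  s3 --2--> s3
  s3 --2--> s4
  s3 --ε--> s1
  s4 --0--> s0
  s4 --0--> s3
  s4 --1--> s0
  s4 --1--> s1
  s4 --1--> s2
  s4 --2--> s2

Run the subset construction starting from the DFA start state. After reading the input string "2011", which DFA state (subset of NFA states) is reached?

{s0,s1,s2,s3,s4}

Start: {s0}.
δ(s0,2) = {s0,s3}.
Union: {s0,s3}.
ε-closure gives {s0,s1,s3}.
After 2: {s0,s1,s3}.
δ(s0,0) = {s0,s1}; δ(s1,0) = {s1}; δ(s3,0) = {s0,s4}.
Union: {s0,s1,s4}.
ε-closure gives {s0,s1,s3,s4}.
After 0: {s0,s1,s3,s4}.
δ(s0,1) = {s0,s1,s3}; δ(s1,1) = {s0,s1,s3,s4}; δ(s3,1) = {s1}; δ(s4,1) = {s0,s1,s2}.
Union: {s0,s1,s2,s3,s4}.
After 1: {s0,s1,s2,s3,s4}.
δ(s0,1) = {s0,s1,s3}; δ(s1,1) = {s0,s1,s3,s4}; δ(s2,1) = {s0,s2}; δ(s3,1) = {s1}; δ(s4,1) = {s0,s1,s2}.
Union: {s0,s1,s2,s3,s4}.
After 1: {s0,s1,s2,s3,s4}.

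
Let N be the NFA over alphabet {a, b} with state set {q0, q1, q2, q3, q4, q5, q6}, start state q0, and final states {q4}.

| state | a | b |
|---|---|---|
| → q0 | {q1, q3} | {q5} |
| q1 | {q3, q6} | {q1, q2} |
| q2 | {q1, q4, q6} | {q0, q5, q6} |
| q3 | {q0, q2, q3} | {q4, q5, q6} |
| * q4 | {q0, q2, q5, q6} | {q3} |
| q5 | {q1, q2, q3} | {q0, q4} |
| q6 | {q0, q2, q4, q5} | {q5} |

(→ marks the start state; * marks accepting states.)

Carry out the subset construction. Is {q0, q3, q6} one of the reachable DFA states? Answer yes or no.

no

Start state of the DFA: {q0}.
{q0} --a--> {q1, q3}  [new]
{q0} --b--> {q5}  [new]
{q1, q3} --a--> {q0, q2, q3, q6}  [new]
{q1, q3} --b--> {q1, q2, q4, q5, q6}  [new]
{q5} --a--> {q1, q2, q3}  [new]
{q5} --b--> {q0, q4}  [new]
{q0, q2, q3, q6} --a--> {q0, q1, q2, q3, q4, q5, q6}  [new]
{q0, q2, q3, q6} --b--> {q0, q4, q5, q6}  [new]
{q1, q2, q4, q5, q6} --a--> {q0, q1, q2, q3, q4, q5, q6}  [seen]
{q1, q2, q4, q5, q6} --b--> {q0, q1, q2, q3, q4, q5, q6}  [seen]
{q1, q2, q3} --a--> {q0, q1, q2, q3, q4, q6}  [new]
{q1, q2, q3} --b--> {q0, q1, q2, q4, q5, q6}  [new]
{q0, q4} --a--> {q0, q1, q2, q3, q5, q6}  [new]
{q0, q4} --b--> {q3, q5}  [new]
{q0, q1, q2, q3, q4, q5, q6} --a--> {q0, q1, q2, q3, q4, q5, q6}  [seen]
{q0, q1, q2, q3, q4, q5, q6} --b--> {q0, q1, q2, q3, q4, q5, q6}  [seen]
{q0, q4, q5, q6} --a--> {q0, q1, q2, q3, q4, q5, q6}  [seen]
{q0, q4, q5, q6} --b--> {q0, q3, q4, q5}  [new]
{q0, q1, q2, q3, q4, q6} --a--> {q0, q1, q2, q3, q4, q5, q6}  [seen]
{q0, q1, q2, q3, q4, q6} --b--> {q0, q1, q2, q3, q4, q5, q6}  [seen]
{q0, q1, q2, q4, q5, q6} --a--> {q0, q1, q2, q3, q4, q5, q6}  [seen]
{q0, q1, q2, q4, q5, q6} --b--> {q0, q1, q2, q3, q4, q5, q6}  [seen]
{q0, q1, q2, q3, q5, q6} --a--> {q0, q1, q2, q3, q4, q5, q6}  [seen]
{q0, q1, q2, q3, q5, q6} --b--> {q0, q1, q2, q4, q5, q6}  [seen]
{q3, q5} --a--> {q0, q1, q2, q3}  [new]
{q3, q5} --b--> {q0, q4, q5, q6}  [seen]
{q0, q3, q4, q5} --a--> {q0, q1, q2, q3, q5, q6}  [seen]
{q0, q3, q4, q5} --b--> {q0, q3, q4, q5, q6}  [new]
{q0, q1, q2, q3} --a--> {q0, q1, q2, q3, q4, q6}  [seen]
{q0, q1, q2, q3} --b--> {q0, q1, q2, q4, q5, q6}  [seen]
{q0, q3, q4, q5, q6} --a--> {q0, q1, q2, q3, q4, q5, q6}  [seen]
{q0, q3, q4, q5, q6} --b--> {q0, q3, q4, q5, q6}  [seen]
Reachable DFA states: {q0}, {q1, q3}, {q5}, {q0, q2, q3, q6}, {q1, q2, q4, q5, q6}, {q1, q2, q3}, {q0, q4}, {q0, q1, q2, q3, q4, q5, q6}, {q0, q4, q5, q6}, {q0, q1, q2, q3, q4, q6}, {q0, q1, q2, q4, q5, q6}, {q0, q1, q2, q3, q5, q6}, {q3, q5}, {q0, q3, q4, q5}, {q0, q1, q2, q3}, {q0, q3, q4, q5, q6}.
{q0, q3, q6} is not among them.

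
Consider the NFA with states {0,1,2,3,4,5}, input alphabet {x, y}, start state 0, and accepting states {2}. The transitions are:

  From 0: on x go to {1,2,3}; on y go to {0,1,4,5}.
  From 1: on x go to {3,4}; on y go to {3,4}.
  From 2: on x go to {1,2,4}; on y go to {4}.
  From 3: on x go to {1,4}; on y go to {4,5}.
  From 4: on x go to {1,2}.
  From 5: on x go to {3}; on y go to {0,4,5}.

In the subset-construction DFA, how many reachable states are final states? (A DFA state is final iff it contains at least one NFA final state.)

2

Start state of the DFA: {0}.
{0} --x--> {1,2,3}  [new]
{0} --y--> {0,1,4,5}  [new]
{1,2,3} --x--> {1,2,3,4}  [new]
{1,2,3} --y--> {3,4,5}  [new]
{0,1,4,5} --x--> {1,2,3,4}  [seen]
{0,1,4,5} --y--> {0,1,3,4,5}  [new]
{1,2,3,4} --x--> {1,2,3,4}  [seen]
{1,2,3,4} --y--> {3,4,5}  [seen]
{3,4,5} --x--> {1,2,3,4}  [seen]
{3,4,5} --y--> {0,4,5}  [new]
{0,1,3,4,5} --x--> {1,2,3,4}  [seen]
{0,1,3,4,5} --y--> {0,1,3,4,5}  [seen]
{0,4,5} --x--> {1,2,3}  [seen]
{0,4,5} --y--> {0,1,4,5}  [seen]
Reachable DFA states: {0}, {1,2,3}, {0,1,4,5}, {1,2,3,4}, {3,4,5}, {0,1,3,4,5}, {0,4,5}.
Accepting DFA states (contain an NFA accepting state): {1,2,3}, {1,2,3,4}.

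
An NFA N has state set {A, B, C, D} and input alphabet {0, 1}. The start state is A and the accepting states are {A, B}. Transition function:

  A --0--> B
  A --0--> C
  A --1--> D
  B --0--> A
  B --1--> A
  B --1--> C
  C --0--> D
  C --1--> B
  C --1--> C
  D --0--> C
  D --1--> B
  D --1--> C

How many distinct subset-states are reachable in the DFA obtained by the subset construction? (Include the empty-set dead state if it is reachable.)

9

Start state of the DFA: {A}.
{A} --0--> {B, C}  [new]
{A} --1--> {D}  [new]
{B, C} --0--> {A, D}  [new]
{B, C} --1--> {A, B, C}  [new]
{D} --0--> {C}  [new]
{D} --1--> {B, C}  [seen]
{A, D} --0--> {B, C}  [seen]
{A, D} --1--> {B, C, D}  [new]
{A, B, C} --0--> {A, B, C, D}  [new]
{A, B, C} --1--> {A, B, C, D}  [seen]
{C} --0--> {D}  [seen]
{C} --1--> {B, C}  [seen]
{B, C, D} --0--> {A, C, D}  [new]
{B, C, D} --1--> {A, B, C}  [seen]
{A, B, C, D} --0--> {A, B, C, D}  [seen]
{A, B, C, D} --1--> {A, B, C, D}  [seen]
{A, C, D} --0--> {B, C, D}  [seen]
{A, C, D} --1--> {B, C, D}  [seen]
Reachable DFA states: {A}, {B, C}, {D}, {A, D}, {A, B, C}, {C}, {B, C, D}, {A, B, C, D}, {A, C, D}.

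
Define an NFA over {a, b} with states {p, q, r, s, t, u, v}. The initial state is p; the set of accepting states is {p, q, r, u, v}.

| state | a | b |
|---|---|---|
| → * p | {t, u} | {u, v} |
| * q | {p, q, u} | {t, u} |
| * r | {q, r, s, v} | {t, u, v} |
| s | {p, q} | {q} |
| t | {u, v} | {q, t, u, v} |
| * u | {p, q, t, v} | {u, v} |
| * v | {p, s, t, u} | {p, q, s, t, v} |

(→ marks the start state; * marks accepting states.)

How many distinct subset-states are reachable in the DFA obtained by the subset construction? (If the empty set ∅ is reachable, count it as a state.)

Start state of the DFA: {p}.
{p} --a--> {t, u}  [new]
{p} --b--> {u, v}  [new]
{t, u} --a--> {p, q, t, u, v}  [new]
{t, u} --b--> {q, t, u, v}  [new]
{u, v} --a--> {p, q, s, t, u, v}  [new]
{u, v} --b--> {p, q, s, t, u, v}  [seen]
{p, q, t, u, v} --a--> {p, q, s, t, u, v}  [seen]
{p, q, t, u, v} --b--> {p, q, s, t, u, v}  [seen]
{q, t, u, v} --a--> {p, q, s, t, u, v}  [seen]
{q, t, u, v} --b--> {p, q, s, t, u, v}  [seen]
{p, q, s, t, u, v} --a--> {p, q, s, t, u, v}  [seen]
{p, q, s, t, u, v} --b--> {p, q, s, t, u, v}  [seen]
Reachable DFA states: {p}, {t, u}, {u, v}, {p, q, t, u, v}, {q, t, u, v}, {p, q, s, t, u, v}.

6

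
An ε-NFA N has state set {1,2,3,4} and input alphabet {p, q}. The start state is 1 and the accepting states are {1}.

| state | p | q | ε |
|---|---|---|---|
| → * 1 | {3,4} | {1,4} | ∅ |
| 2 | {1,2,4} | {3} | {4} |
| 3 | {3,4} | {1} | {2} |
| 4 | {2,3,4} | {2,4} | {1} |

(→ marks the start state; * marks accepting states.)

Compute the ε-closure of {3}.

{1,2,3,4}

Begin with {3}.
3 →ε {2}; add 2.
2 →ε {4}; add 4.
4 →ε {1}; add 1.
ε-closure = {1,2,3,4}.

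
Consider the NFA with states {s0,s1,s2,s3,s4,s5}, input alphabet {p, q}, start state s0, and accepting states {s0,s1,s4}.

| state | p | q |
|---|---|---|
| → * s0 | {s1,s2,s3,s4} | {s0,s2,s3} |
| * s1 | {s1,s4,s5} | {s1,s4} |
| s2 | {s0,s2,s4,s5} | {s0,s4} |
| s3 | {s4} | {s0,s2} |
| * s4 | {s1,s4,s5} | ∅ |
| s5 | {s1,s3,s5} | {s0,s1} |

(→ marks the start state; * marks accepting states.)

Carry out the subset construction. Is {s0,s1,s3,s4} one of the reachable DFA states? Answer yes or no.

no

Start state of the DFA: {s0}.
{s0} --p--> {s1,s2,s3,s4}  [new]
{s0} --q--> {s0,s2,s3}  [new]
{s1,s2,s3,s4} --p--> {s0,s1,s2,s4,s5}  [new]
{s1,s2,s3,s4} --q--> {s0,s1,s2,s4}  [new]
{s0,s2,s3} --p--> {s0,s1,s2,s3,s4,s5}  [new]
{s0,s2,s3} --q--> {s0,s2,s3,s4}  [new]
{s0,s1,s2,s4,s5} --p--> {s0,s1,s2,s3,s4,s5}  [seen]
{s0,s1,s2,s4,s5} --q--> {s0,s1,s2,s3,s4}  [new]
{s0,s1,s2,s4} --p--> {s0,s1,s2,s3,s4,s5}  [seen]
{s0,s1,s2,s4} --q--> {s0,s1,s2,s3,s4}  [seen]
{s0,s1,s2,s3,s4,s5} --p--> {s0,s1,s2,s3,s4,s5}  [seen]
{s0,s1,s2,s3,s4,s5} --q--> {s0,s1,s2,s3,s4}  [seen]
{s0,s2,s3,s4} --p--> {s0,s1,s2,s3,s4,s5}  [seen]
{s0,s2,s3,s4} --q--> {s0,s2,s3,s4}  [seen]
{s0,s1,s2,s3,s4} --p--> {s0,s1,s2,s3,s4,s5}  [seen]
{s0,s1,s2,s3,s4} --q--> {s0,s1,s2,s3,s4}  [seen]
Reachable DFA states: {s0}, {s1,s2,s3,s4}, {s0,s2,s3}, {s0,s1,s2,s4,s5}, {s0,s1,s2,s4}, {s0,s1,s2,s3,s4,s5}, {s0,s2,s3,s4}, {s0,s1,s2,s3,s4}.
{s0,s1,s3,s4} is not among them.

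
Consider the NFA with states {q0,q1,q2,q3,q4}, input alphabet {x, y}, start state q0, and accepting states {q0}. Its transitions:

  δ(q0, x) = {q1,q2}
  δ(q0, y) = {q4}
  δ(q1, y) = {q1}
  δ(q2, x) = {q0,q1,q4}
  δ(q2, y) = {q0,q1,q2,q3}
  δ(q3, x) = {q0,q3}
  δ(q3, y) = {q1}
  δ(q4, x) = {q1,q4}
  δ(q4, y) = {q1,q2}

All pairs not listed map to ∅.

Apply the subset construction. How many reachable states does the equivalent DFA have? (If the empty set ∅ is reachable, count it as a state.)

Start state of the DFA: {q0}.
{q0} --x--> {q1,q2}  [new]
{q0} --y--> {q4}  [new]
{q1,q2} --x--> {q0,q1,q4}  [new]
{q1,q2} --y--> {q0,q1,q2,q3}  [new]
{q4} --x--> {q1,q4}  [new]
{q4} --y--> {q1,q2}  [seen]
{q0,q1,q4} --x--> {q1,q2,q4}  [new]
{q0,q1,q4} --y--> {q1,q2,q4}  [seen]
{q0,q1,q2,q3} --x--> {q0,q1,q2,q3,q4}  [new]
{q0,q1,q2,q3} --y--> {q0,q1,q2,q3,q4}  [seen]
{q1,q4} --x--> {q1,q4}  [seen]
{q1,q4} --y--> {q1,q2}  [seen]
{q1,q2,q4} --x--> {q0,q1,q4}  [seen]
{q1,q2,q4} --y--> {q0,q1,q2,q3}  [seen]
{q0,q1,q2,q3,q4} --x--> {q0,q1,q2,q3,q4}  [seen]
{q0,q1,q2,q3,q4} --y--> {q0,q1,q2,q3,q4}  [seen]
Reachable DFA states: {q0}, {q1,q2}, {q4}, {q0,q1,q4}, {q0,q1,q2,q3}, {q1,q4}, {q1,q2,q4}, {q0,q1,q2,q3,q4}.

8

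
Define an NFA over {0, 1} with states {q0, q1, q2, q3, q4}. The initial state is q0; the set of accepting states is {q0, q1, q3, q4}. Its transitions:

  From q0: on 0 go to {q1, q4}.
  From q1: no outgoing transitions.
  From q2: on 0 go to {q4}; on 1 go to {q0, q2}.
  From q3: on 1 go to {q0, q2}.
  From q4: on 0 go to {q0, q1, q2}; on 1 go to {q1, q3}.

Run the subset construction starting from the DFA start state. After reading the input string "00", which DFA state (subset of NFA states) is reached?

Start: {q0}.
δ(q0,0) = {q1, q4}.
Union: {q1, q4}.
After 0: {q1, q4}.
δ(q1,0) = ∅; δ(q4,0) = {q0, q1, q2}.
Union: {q0, q1, q2}.
After 0: {q0, q1, q2}.

{q0, q1, q2}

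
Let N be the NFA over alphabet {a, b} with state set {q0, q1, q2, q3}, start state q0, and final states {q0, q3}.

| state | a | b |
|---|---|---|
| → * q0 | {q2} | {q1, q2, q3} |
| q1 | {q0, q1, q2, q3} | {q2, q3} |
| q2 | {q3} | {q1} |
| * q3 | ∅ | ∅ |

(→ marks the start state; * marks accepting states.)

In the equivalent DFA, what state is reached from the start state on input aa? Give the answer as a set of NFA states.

{q3}

Start: {q0}.
δ(q0,a) = {q2}.
Union: {q2}.
After a: {q2}.
δ(q2,a) = {q3}.
Union: {q3}.
After a: {q3}.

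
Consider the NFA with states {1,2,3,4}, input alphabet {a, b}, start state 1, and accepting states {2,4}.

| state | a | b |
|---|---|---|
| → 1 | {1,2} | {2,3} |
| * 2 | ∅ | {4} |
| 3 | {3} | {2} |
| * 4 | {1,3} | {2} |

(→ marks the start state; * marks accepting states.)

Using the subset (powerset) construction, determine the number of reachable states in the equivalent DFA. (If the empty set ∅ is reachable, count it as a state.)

11

Start state of the DFA: {1}.
{1} --a--> {1,2}  [new]
{1} --b--> {2,3}  [new]
{1,2} --a--> {1,2}  [seen]
{1,2} --b--> {2,3,4}  [new]
{2,3} --a--> {3}  [new]
{2,3} --b--> {2,4}  [new]
{2,3,4} --a--> {1,3}  [new]
{2,3,4} --b--> {2,4}  [seen]
{3} --a--> {3}  [seen]
{3} --b--> {2}  [new]
{2,4} --a--> {1,3}  [seen]
{2,4} --b--> {2,4}  [seen]
{1,3} --a--> {1,2,3}  [new]
{1,3} --b--> {2,3}  [seen]
{2} --a--> ∅  [new]
{2} --b--> {4}  [new]
{1,2,3} --a--> {1,2,3}  [seen]
{1,2,3} --b--> {2,3,4}  [seen]
∅ --a--> ∅  [seen]
∅ --b--> ∅  [seen]
{4} --a--> {1,3}  [seen]
{4} --b--> {2}  [seen]
Reachable DFA states: {1}, {1,2}, {2,3}, {2,3,4}, {3}, {2,4}, {1,3}, {2}, {1,2,3}, ∅, {4}.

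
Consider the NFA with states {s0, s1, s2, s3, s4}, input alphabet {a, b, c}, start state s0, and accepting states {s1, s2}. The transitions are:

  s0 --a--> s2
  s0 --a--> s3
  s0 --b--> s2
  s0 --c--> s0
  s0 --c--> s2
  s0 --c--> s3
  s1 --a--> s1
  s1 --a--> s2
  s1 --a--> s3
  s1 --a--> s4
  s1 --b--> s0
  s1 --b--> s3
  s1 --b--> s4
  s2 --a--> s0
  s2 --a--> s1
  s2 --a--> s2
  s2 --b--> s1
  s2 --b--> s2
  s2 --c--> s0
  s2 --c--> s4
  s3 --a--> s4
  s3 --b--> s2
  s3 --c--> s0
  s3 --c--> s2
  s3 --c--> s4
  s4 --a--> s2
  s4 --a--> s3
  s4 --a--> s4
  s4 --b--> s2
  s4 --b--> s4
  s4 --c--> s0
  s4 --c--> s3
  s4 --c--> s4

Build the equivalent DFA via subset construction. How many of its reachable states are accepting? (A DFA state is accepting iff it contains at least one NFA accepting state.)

12

Start state of the DFA: {s0}.
{s0} --a--> {s2, s3}  [new]
{s0} --b--> {s2}  [new]
{s0} --c--> {s0, s2, s3}  [new]
{s2, s3} --a--> {s0, s1, s2, s4}  [new]
{s2, s3} --b--> {s1, s2}  [new]
{s2, s3} --c--> {s0, s2, s4}  [new]
{s2} --a--> {s0, s1, s2}  [new]
{s2} --b--> {s1, s2}  [seen]
{s2} --c--> {s0, s4}  [new]
{s0, s2, s3} --a--> {s0, s1, s2, s3, s4}  [new]
{s0, s2, s3} --b--> {s1, s2}  [seen]
{s0, s2, s3} --c--> {s0, s2, s3, s4}  [new]
{s0, s1, s2, s4} --a--> {s0, s1, s2, s3, s4}  [seen]
{s0, s1, s2, s4} --b--> {s0, s1, s2, s3, s4}  [seen]
{s0, s1, s2, s4} --c--> {s0, s2, s3, s4}  [seen]
{s1, s2} --a--> {s0, s1, s2, s3, s4}  [seen]
{s1, s2} --b--> {s0, s1, s2, s3, s4}  [seen]
{s1, s2} --c--> {s0, s4}  [seen]
{s0, s2, s4} --a--> {s0, s1, s2, s3, s4}  [seen]
{s0, s2, s4} --b--> {s1, s2, s4}  [new]
{s0, s2, s4} --c--> {s0, s2, s3, s4}  [seen]
{s0, s1, s2} --a--> {s0, s1, s2, s3, s4}  [seen]
{s0, s1, s2} --b--> {s0, s1, s2, s3, s4}  [seen]
{s0, s1, s2} --c--> {s0, s2, s3, s4}  [seen]
{s0, s4} --a--> {s2, s3, s4}  [new]
{s0, s4} --b--> {s2, s4}  [new]
{s0, s4} --c--> {s0, s2, s3, s4}  [seen]
{s0, s1, s2, s3, s4} --a--> {s0, s1, s2, s3, s4}  [seen]
{s0, s1, s2, s3, s4} --b--> {s0, s1, s2, s3, s4}  [seen]
{s0, s1, s2, s3, s4} --c--> {s0, s2, s3, s4}  [seen]
{s0, s2, s3, s4} --a--> {s0, s1, s2, s3, s4}  [seen]
{s0, s2, s3, s4} --b--> {s1, s2, s4}  [seen]
{s0, s2, s3, s4} --c--> {s0, s2, s3, s4}  [seen]
{s1, s2, s4} --a--> {s0, s1, s2, s3, s4}  [seen]
{s1, s2, s4} --b--> {s0, s1, s2, s3, s4}  [seen]
{s1, s2, s4} --c--> {s0, s3, s4}  [new]
{s2, s3, s4} --a--> {s0, s1, s2, s3, s4}  [seen]
{s2, s3, s4} --b--> {s1, s2, s4}  [seen]
{s2, s3, s4} --c--> {s0, s2, s3, s4}  [seen]
{s2, s4} --a--> {s0, s1, s2, s3, s4}  [seen]
{s2, s4} --b--> {s1, s2, s4}  [seen]
{s2, s4} --c--> {s0, s3, s4}  [seen]
{s0, s3, s4} --a--> {s2, s3, s4}  [seen]
{s0, s3, s4} --b--> {s2, s4}  [seen]
{s0, s3, s4} --c--> {s0, s2, s3, s4}  [seen]
Reachable DFA states: {s0}, {s2, s3}, {s2}, {s0, s2, s3}, {s0, s1, s2, s4}, {s1, s2}, {s0, s2, s4}, {s0, s1, s2}, {s0, s4}, {s0, s1, s2, s3, s4}, {s0, s2, s3, s4}, {s1, s2, s4}, {s2, s3, s4}, {s2, s4}, {s0, s3, s4}.
Accepting DFA states (contain an NFA accepting state): {s2, s3}, {s2}, {s0, s2, s3}, {s0, s1, s2, s4}, {s1, s2}, {s0, s2, s4}, {s0, s1, s2}, {s0, s1, s2, s3, s4}, {s0, s2, s3, s4}, {s1, s2, s4}, {s2, s3, s4}, {s2, s4}.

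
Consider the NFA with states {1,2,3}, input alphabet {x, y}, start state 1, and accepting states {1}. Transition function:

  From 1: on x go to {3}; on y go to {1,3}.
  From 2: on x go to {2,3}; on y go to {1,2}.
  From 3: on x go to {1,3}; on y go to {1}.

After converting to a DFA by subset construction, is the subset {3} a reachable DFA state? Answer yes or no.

yes

Start state of the DFA: {1}.
{1} --x--> {3}  [new]
{1} --y--> {1,3}  [new]
{3} --x--> {1,3}  [seen]
{3} --y--> {1}  [seen]
{1,3} --x--> {1,3}  [seen]
{1,3} --y--> {1,3}  [seen]
Reachable DFA states: {1}, {3}, {1,3}.
{3} is among them.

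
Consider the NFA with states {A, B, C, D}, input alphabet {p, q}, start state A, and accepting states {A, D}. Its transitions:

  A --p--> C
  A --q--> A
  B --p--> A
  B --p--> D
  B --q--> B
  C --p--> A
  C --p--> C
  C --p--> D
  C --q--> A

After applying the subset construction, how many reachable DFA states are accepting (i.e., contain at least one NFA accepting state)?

2

Start state of the DFA: {A}.
{A} --p--> {C}  [new]
{A} --q--> {A}  [seen]
{C} --p--> {A, C, D}  [new]
{C} --q--> {A}  [seen]
{A, C, D} --p--> {A, C, D}  [seen]
{A, C, D} --q--> {A}  [seen]
Reachable DFA states: {A}, {C}, {A, C, D}.
Accepting DFA states (contain an NFA accepting state): {A}, {A, C, D}.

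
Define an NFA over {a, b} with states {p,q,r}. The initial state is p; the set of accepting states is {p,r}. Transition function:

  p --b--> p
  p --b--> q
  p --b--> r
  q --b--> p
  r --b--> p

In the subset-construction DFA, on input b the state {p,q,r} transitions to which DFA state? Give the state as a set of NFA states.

δ(p,b) = {p,q,r}; δ(q,b) = {p}; δ(r,b) = {p}.
Union: {p,q,r}.

{p,q,r}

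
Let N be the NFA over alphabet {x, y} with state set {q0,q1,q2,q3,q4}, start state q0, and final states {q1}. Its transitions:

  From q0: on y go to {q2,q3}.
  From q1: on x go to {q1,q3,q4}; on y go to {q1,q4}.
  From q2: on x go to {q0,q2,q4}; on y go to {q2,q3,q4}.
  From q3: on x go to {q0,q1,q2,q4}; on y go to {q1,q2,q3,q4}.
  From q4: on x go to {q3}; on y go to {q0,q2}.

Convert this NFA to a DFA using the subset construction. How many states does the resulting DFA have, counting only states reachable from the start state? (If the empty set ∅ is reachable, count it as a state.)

6

Start state of the DFA: {q0}.
{q0} --x--> ∅  [new]
{q0} --y--> {q2,q3}  [new]
∅ --x--> ∅  [seen]
∅ --y--> ∅  [seen]
{q2,q3} --x--> {q0,q1,q2,q4}  [new]
{q2,q3} --y--> {q1,q2,q3,q4}  [new]
{q0,q1,q2,q4} --x--> {q0,q1,q2,q3,q4}  [new]
{q0,q1,q2,q4} --y--> {q0,q1,q2,q3,q4}  [seen]
{q1,q2,q3,q4} --x--> {q0,q1,q2,q3,q4}  [seen]
{q1,q2,q3,q4} --y--> {q0,q1,q2,q3,q4}  [seen]
{q0,q1,q2,q3,q4} --x--> {q0,q1,q2,q3,q4}  [seen]
{q0,q1,q2,q3,q4} --y--> {q0,q1,q2,q3,q4}  [seen]
Reachable DFA states: {q0}, ∅, {q2,q3}, {q0,q1,q2,q4}, {q1,q2,q3,q4}, {q0,q1,q2,q3,q4}.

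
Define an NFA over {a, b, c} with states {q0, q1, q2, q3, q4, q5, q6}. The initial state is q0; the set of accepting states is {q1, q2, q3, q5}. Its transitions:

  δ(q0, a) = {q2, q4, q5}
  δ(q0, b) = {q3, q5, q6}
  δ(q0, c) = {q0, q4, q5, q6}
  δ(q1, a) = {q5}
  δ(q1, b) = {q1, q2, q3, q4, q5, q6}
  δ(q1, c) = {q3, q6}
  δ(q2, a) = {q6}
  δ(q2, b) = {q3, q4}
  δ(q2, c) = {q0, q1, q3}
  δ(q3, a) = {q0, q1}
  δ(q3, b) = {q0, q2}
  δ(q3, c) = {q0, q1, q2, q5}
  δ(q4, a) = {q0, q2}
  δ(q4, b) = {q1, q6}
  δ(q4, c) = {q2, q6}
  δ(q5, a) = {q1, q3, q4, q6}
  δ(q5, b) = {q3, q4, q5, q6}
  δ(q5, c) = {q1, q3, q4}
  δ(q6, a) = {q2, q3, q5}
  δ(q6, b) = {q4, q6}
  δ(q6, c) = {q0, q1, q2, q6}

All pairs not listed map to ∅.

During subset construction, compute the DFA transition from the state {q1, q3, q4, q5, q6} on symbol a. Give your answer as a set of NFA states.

δ(q1,a) = {q5}; δ(q3,a) = {q0, q1}; δ(q4,a) = {q0, q2}; δ(q5,a) = {q1, q3, q4, q6}; δ(q6,a) = {q2, q3, q5}.
Union: {q0, q1, q2, q3, q4, q5, q6}.

{q0, q1, q2, q3, q4, q5, q6}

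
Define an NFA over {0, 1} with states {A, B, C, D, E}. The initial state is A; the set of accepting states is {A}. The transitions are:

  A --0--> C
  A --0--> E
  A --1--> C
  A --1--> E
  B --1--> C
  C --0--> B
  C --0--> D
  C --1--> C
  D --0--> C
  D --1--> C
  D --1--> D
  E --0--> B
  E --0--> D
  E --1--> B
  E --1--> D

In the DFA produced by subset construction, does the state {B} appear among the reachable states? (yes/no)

no

Start state of the DFA: {A}.
{A} --0--> {C, E}  [new]
{A} --1--> {C, E}  [seen]
{C, E} --0--> {B, D}  [new]
{C, E} --1--> {B, C, D}  [new]
{B, D} --0--> {C}  [new]
{B, D} --1--> {C, D}  [new]
{B, C, D} --0--> {B, C, D}  [seen]
{B, C, D} --1--> {C, D}  [seen]
{C} --0--> {B, D}  [seen]
{C} --1--> {C}  [seen]
{C, D} --0--> {B, C, D}  [seen]
{C, D} --1--> {C, D}  [seen]
Reachable DFA states: {A}, {C, E}, {B, D}, {B, C, D}, {C}, {C, D}.
{B} is not among them.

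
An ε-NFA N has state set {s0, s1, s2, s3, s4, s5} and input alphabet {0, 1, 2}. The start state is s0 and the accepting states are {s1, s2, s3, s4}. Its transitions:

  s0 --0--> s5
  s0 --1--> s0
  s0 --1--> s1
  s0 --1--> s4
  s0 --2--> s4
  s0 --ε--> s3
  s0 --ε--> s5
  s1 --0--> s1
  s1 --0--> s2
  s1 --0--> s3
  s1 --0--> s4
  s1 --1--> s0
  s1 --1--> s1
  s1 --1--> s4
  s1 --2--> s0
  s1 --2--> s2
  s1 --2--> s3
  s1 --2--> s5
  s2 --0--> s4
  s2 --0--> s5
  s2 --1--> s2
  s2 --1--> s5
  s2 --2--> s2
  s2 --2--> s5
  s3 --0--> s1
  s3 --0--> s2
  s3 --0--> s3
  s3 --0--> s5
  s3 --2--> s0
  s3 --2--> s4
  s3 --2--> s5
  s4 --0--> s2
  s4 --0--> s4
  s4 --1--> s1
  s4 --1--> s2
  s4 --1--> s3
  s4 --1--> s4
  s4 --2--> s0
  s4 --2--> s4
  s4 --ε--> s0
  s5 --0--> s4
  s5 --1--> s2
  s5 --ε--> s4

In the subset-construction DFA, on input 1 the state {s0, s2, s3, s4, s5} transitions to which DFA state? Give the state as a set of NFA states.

{s0, s1, s2, s3, s4, s5}

δ(s0,1) = {s0, s1, s4}; δ(s2,1) = {s2, s5}; δ(s3,1) = ∅; δ(s4,1) = {s1, s2, s3, s4}; δ(s5,1) = {s2}.
Union: {s0, s1, s2, s3, s4, s5}.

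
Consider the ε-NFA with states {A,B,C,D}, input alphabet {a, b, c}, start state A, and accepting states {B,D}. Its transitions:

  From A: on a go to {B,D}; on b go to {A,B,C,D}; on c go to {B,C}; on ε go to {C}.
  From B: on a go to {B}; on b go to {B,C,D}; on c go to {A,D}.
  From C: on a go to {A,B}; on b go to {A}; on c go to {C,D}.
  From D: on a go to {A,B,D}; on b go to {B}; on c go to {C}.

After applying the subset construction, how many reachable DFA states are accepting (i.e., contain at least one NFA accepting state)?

3

Start state of the DFA: {A,C} (ε-closure of the NFA start).
{A,C} --a--> {A,B,C,D}  [new]
{A,C} --b--> {A,B,C,D}  [seen]
{A,C} --c--> {B,C,D}  [new]
{A,B,C,D} --a--> {A,B,C,D}  [seen]
{A,B,C,D} --b--> {A,B,C,D}  [seen]
{A,B,C,D} --c--> {A,B,C,D}  [seen]
{B,C,D} --a--> {A,B,C,D}  [seen]
{B,C,D} --b--> {A,B,C,D}  [seen]
{B,C,D} --c--> {A,C,D}  [new]
{A,C,D} --a--> {A,B,C,D}  [seen]
{A,C,D} --b--> {A,B,C,D}  [seen]
{A,C,D} --c--> {B,C,D}  [seen]
Reachable DFA states: {A,C}, {A,B,C,D}, {B,C,D}, {A,C,D}.
Accepting DFA states (contain an NFA accepting state): {A,B,C,D}, {B,C,D}, {A,C,D}.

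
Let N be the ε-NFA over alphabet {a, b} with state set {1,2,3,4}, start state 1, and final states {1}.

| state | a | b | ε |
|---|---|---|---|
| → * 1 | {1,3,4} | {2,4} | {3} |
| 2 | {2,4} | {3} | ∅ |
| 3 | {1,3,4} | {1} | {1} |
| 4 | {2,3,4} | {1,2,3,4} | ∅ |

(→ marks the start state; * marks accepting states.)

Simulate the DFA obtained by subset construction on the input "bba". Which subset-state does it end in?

Start: {1,3}.
δ(1,b) = {2,4}; δ(3,b) = {1}.
Union: {1,2,4}.
ε-closure gives {1,2,3,4}.
After b: {1,2,3,4}.
δ(1,b) = {2,4}; δ(2,b) = {3}; δ(3,b) = {1}; δ(4,b) = {1,2,3,4}.
Union: {1,2,3,4}.
After b: {1,2,3,4}.
δ(1,a) = {1,3,4}; δ(2,a) = {2,4}; δ(3,a) = {1,3,4}; δ(4,a) = {2,3,4}.
Union: {1,2,3,4}.
After a: {1,2,3,4}.

{1,2,3,4}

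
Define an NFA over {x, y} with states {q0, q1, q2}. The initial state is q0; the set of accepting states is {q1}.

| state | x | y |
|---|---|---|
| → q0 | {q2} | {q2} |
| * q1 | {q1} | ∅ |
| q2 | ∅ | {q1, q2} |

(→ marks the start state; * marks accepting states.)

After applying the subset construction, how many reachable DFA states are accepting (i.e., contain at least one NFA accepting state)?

2

Start state of the DFA: {q0}.
{q0} --x--> {q2}  [new]
{q0} --y--> {q2}  [seen]
{q2} --x--> ∅  [new]
{q2} --y--> {q1, q2}  [new]
∅ --x--> ∅  [seen]
∅ --y--> ∅  [seen]
{q1, q2} --x--> {q1}  [new]
{q1, q2} --y--> {q1, q2}  [seen]
{q1} --x--> {q1}  [seen]
{q1} --y--> ∅  [seen]
Reachable DFA states: {q0}, {q2}, ∅, {q1, q2}, {q1}.
Accepting DFA states (contain an NFA accepting state): {q1, q2}, {q1}.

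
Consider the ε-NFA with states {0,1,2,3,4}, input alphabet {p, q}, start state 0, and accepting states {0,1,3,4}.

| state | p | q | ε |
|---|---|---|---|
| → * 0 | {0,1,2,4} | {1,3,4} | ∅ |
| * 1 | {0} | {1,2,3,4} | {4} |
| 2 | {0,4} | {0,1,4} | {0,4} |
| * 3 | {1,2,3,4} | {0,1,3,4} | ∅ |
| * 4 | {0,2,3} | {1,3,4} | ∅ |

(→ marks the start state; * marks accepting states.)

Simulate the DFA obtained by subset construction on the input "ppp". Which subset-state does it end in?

{0,1,2,3,4}

Start: {0}.
δ(0,p) = {0,1,2,4}.
Union: {0,1,2,4}.
After p: {0,1,2,4}.
δ(0,p) = {0,1,2,4}; δ(1,p) = {0}; δ(2,p) = {0,4}; δ(4,p) = {0,2,3}.
Union: {0,1,2,3,4}.
After p: {0,1,2,3,4}.
δ(0,p) = {0,1,2,4}; δ(1,p) = {0}; δ(2,p) = {0,4}; δ(3,p) = {1,2,3,4}; δ(4,p) = {0,2,3}.
Union: {0,1,2,3,4}.
After p: {0,1,2,3,4}.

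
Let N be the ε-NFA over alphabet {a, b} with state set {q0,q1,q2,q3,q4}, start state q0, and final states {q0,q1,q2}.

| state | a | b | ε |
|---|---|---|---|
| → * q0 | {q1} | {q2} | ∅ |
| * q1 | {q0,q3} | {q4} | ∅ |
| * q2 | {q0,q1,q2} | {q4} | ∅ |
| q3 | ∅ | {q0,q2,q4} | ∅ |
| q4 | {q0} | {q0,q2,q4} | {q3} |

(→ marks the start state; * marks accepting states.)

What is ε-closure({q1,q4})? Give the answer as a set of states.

Begin with {q1,q4}.
q4 →ε {q3}; add q3.
ε-closure = {q1,q3,q4}.

{q1,q3,q4}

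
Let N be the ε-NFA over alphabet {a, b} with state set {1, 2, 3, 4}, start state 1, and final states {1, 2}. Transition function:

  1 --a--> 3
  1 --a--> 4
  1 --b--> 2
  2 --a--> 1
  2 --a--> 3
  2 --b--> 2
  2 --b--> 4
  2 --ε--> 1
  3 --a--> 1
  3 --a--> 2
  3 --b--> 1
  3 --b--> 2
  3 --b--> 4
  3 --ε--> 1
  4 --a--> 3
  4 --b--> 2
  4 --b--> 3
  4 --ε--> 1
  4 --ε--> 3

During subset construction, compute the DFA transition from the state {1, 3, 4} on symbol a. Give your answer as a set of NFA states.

δ(1,a) = {3, 4}; δ(3,a) = {1, 2}; δ(4,a) = {3}.
Union: {1, 2, 3, 4}.

{1, 2, 3, 4}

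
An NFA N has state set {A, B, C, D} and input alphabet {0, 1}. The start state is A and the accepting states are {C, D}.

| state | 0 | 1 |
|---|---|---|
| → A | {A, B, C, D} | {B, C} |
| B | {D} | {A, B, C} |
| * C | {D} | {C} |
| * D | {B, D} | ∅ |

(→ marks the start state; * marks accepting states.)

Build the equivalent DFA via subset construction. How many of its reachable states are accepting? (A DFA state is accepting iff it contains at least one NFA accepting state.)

5

Start state of the DFA: {A}.
{A} --0--> {A, B, C, D}  [new]
{A} --1--> {B, C}  [new]
{A, B, C, D} --0--> {A, B, C, D}  [seen]
{A, B, C, D} --1--> {A, B, C}  [new]
{B, C} --0--> {D}  [new]
{B, C} --1--> {A, B, C}  [seen]
{A, B, C} --0--> {A, B, C, D}  [seen]
{A, B, C} --1--> {A, B, C}  [seen]
{D} --0--> {B, D}  [new]
{D} --1--> ∅  [new]
{B, D} --0--> {B, D}  [seen]
{B, D} --1--> {A, B, C}  [seen]
∅ --0--> ∅  [seen]
∅ --1--> ∅  [seen]
Reachable DFA states: {A}, {A, B, C, D}, {B, C}, {A, B, C}, {D}, {B, D}, ∅.
Accepting DFA states (contain an NFA accepting state): {A, B, C, D}, {B, C}, {A, B, C}, {D}, {B, D}.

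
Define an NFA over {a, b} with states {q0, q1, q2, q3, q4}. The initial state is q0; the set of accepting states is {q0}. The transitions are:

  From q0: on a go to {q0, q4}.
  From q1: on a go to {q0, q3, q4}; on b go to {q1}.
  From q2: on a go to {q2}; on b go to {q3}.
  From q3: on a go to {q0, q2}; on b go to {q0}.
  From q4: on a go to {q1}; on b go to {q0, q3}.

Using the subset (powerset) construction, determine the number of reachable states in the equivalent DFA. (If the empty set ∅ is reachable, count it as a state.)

14

Start state of the DFA: {q0}.
{q0} --a--> {q0, q4}  [new]
{q0} --b--> ∅  [new]
{q0, q4} --a--> {q0, q1, q4}  [new]
{q0, q4} --b--> {q0, q3}  [new]
∅ --a--> ∅  [seen]
∅ --b--> ∅  [seen]
{q0, q1, q4} --a--> {q0, q1, q3, q4}  [new]
{q0, q1, q4} --b--> {q0, q1, q3}  [new]
{q0, q3} --a--> {q0, q2, q4}  [new]
{q0, q3} --b--> {q0}  [seen]
{q0, q1, q3, q4} --a--> {q0, q1, q2, q3, q4}  [new]
{q0, q1, q3, q4} --b--> {q0, q1, q3}  [seen]
{q0, q1, q3} --a--> {q0, q2, q3, q4}  [new]
{q0, q1, q3} --b--> {q0, q1}  [new]
{q0, q2, q4} --a--> {q0, q1, q2, q4}  [new]
{q0, q2, q4} --b--> {q0, q3}  [seen]
{q0, q1, q2, q3, q4} --a--> {q0, q1, q2, q3, q4}  [seen]
{q0, q1, q2, q3, q4} --b--> {q0, q1, q3}  [seen]
{q0, q2, q3, q4} --a--> {q0, q1, q2, q4}  [seen]
{q0, q2, q3, q4} --b--> {q0, q3}  [seen]
{q0, q1} --a--> {q0, q3, q4}  [new]
{q0, q1} --b--> {q1}  [new]
{q0, q1, q2, q4} --a--> {q0, q1, q2, q3, q4}  [seen]
{q0, q1, q2, q4} --b--> {q0, q1, q3}  [seen]
{q0, q3, q4} --a--> {q0, q1, q2, q4}  [seen]
{q0, q3, q4} --b--> {q0, q3}  [seen]
{q1} --a--> {q0, q3, q4}  [seen]
{q1} --b--> {q1}  [seen]
Reachable DFA states: {q0}, {q0, q4}, ∅, {q0, q1, q4}, {q0, q3}, {q0, q1, q3, q4}, {q0, q1, q3}, {q0, q2, q4}, {q0, q1, q2, q3, q4}, {q0, q2, q3, q4}, {q0, q1}, {q0, q1, q2, q4}, {q0, q3, q4}, {q1}.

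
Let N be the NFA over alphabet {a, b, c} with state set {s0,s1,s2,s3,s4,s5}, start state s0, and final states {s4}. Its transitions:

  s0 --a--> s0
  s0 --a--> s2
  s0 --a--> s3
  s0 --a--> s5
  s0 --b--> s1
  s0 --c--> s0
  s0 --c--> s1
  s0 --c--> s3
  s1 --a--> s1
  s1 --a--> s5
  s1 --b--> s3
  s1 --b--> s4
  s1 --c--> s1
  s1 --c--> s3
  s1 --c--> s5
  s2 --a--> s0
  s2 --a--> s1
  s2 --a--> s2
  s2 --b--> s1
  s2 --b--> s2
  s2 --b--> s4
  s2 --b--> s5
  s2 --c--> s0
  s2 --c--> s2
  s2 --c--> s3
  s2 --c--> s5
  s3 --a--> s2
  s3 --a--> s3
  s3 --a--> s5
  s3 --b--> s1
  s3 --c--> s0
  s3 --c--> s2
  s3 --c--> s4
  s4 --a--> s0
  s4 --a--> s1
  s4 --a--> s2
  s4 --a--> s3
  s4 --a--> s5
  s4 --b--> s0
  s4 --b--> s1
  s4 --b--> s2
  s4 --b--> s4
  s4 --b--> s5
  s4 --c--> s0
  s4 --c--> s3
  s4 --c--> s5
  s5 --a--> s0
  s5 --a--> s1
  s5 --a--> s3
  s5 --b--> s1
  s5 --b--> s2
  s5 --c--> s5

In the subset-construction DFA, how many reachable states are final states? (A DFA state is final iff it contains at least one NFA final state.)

8

Start state of the DFA: {s0}.
{s0} --a--> {s0,s2,s3,s5}  [new]
{s0} --b--> {s1}  [new]
{s0} --c--> {s0,s1,s3}  [new]
{s0,s2,s3,s5} --a--> {s0,s1,s2,s3,s5}  [new]
{s0,s2,s3,s5} --b--> {s1,s2,s4,s5}  [new]
{s0,s2,s3,s5} --c--> {s0,s1,s2,s3,s4,s5}  [new]
{s1} --a--> {s1,s5}  [new]
{s1} --b--> {s3,s4}  [new]
{s1} --c--> {s1,s3,s5}  [new]
{s0,s1,s3} --a--> {s0,s1,s2,s3,s5}  [seen]
{s0,s1,s3} --b--> {s1,s3,s4}  [new]
{s0,s1,s3} --c--> {s0,s1,s2,s3,s4,s5}  [seen]
{s0,s1,s2,s3,s5} --a--> {s0,s1,s2,s3,s5}  [seen]
{s0,s1,s2,s3,s5} --b--> {s1,s2,s3,s4,s5}  [new]
{s0,s1,s2,s3,s5} --c--> {s0,s1,s2,s3,s4,s5}  [seen]
{s1,s2,s4,s5} --a--> {s0,s1,s2,s3,s5}  [seen]
{s1,s2,s4,s5} --b--> {s0,s1,s2,s3,s4,s5}  [seen]
{s1,s2,s4,s5} --c--> {s0,s1,s2,s3,s5}  [seen]
{s0,s1,s2,s3,s4,s5} --a--> {s0,s1,s2,s3,s5}  [seen]
{s0,s1,s2,s3,s4,s5} --b--> {s0,s1,s2,s3,s4,s5}  [seen]
{s0,s1,s2,s3,s4,s5} --c--> {s0,s1,s2,s3,s4,s5}  [seen]
{s1,s5} --a--> {s0,s1,s3,s5}  [new]
{s1,s5} --b--> {s1,s2,s3,s4}  [new]
{s1,s5} --c--> {s1,s3,s5}  [seen]
{s3,s4} --a--> {s0,s1,s2,s3,s5}  [seen]
{s3,s4} --b--> {s0,s1,s2,s4,s5}  [new]
{s3,s4} --c--> {s0,s2,s3,s4,s5}  [new]
{s1,s3,s5} --a--> {s0,s1,s2,s3,s5}  [seen]
{s1,s3,s5} --b--> {s1,s2,s3,s4}  [seen]
{s1,s3,s5} --c--> {s0,s1,s2,s3,s4,s5}  [seen]
{s1,s3,s4} --a--> {s0,s1,s2,s3,s5}  [seen]
{s1,s3,s4} --b--> {s0,s1,s2,s3,s4,s5}  [seen]
{s1,s3,s4} --c--> {s0,s1,s2,s3,s4,s5}  [seen]
{s1,s2,s3,s4,s5} --a--> {s0,s1,s2,s3,s5}  [seen]
{s1,s2,s3,s4,s5} --b--> {s0,s1,s2,s3,s4,s5}  [seen]
{s1,s2,s3,s4,s5} --c--> {s0,s1,s2,s3,s4,s5}  [seen]
{s0,s1,s3,s5} --a--> {s0,s1,s2,s3,s5}  [seen]
{s0,s1,s3,s5} --b--> {s1,s2,s3,s4}  [seen]
{s0,s1,s3,s5} --c--> {s0,s1,s2,s3,s4,s5}  [seen]
{s1,s2,s3,s4} --a--> {s0,s1,s2,s3,s5}  [seen]
{s1,s2,s3,s4} --b--> {s0,s1,s2,s3,s4,s5}  [seen]
{s1,s2,s3,s4} --c--> {s0,s1,s2,s3,s4,s5}  [seen]
{s0,s1,s2,s4,s5} --a--> {s0,s1,s2,s3,s5}  [seen]
{s0,s1,s2,s4,s5} --b--> {s0,s1,s2,s3,s4,s5}  [seen]
{s0,s1,s2,s4,s5} --c--> {s0,s1,s2,s3,s5}  [seen]
{s0,s2,s3,s4,s5} --a--> {s0,s1,s2,s3,s5}  [seen]
{s0,s2,s3,s4,s5} --b--> {s0,s1,s2,s4,s5}  [seen]
{s0,s2,s3,s4,s5} --c--> {s0,s1,s2,s3,s4,s5}  [seen]
Reachable DFA states: {s0}, {s0,s2,s3,s5}, {s1}, {s0,s1,s3}, {s0,s1,s2,s3,s5}, {s1,s2,s4,s5}, {s0,s1,s2,s3,s4,s5}, {s1,s5}, {s3,s4}, {s1,s3,s5}, {s1,s3,s4}, {s1,s2,s3,s4,s5}, {s0,s1,s3,s5}, {s1,s2,s3,s4}, {s0,s1,s2,s4,s5}, {s0,s2,s3,s4,s5}.
Accepting DFA states (contain an NFA accepting state): {s1,s2,s4,s5}, {s0,s1,s2,s3,s4,s5}, {s3,s4}, {s1,s3,s4}, {s1,s2,s3,s4,s5}, {s1,s2,s3,s4}, {s0,s1,s2,s4,s5}, {s0,s2,s3,s4,s5}.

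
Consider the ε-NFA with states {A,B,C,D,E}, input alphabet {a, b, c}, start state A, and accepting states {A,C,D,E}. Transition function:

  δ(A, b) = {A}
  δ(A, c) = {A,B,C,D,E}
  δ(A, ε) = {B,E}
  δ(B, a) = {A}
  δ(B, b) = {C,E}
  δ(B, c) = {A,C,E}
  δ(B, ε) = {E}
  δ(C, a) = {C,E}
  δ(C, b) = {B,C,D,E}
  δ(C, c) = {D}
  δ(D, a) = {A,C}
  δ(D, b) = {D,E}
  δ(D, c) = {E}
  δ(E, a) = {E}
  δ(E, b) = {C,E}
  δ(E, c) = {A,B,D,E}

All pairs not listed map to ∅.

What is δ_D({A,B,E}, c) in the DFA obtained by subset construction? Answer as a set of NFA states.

δ(A,c) = {A,B,C,D,E}; δ(B,c) = {A,C,E}; δ(E,c) = {A,B,D,E}.
Union: {A,B,C,D,E}.

{A,B,C,D,E}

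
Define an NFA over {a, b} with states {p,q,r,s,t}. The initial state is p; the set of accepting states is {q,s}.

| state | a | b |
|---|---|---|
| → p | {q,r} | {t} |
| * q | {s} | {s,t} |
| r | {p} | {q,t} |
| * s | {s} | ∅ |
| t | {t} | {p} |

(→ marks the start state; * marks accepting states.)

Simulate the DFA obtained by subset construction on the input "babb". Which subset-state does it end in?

Start: {p}.
δ(p,b) = {t}.
Union: {t}.
After b: {t}.
δ(t,a) = {t}.
Union: {t}.
After a: {t}.
δ(t,b) = {p}.
Union: {p}.
After b: {p}.
δ(p,b) = {t}.
Union: {t}.
After b: {t}.

{t}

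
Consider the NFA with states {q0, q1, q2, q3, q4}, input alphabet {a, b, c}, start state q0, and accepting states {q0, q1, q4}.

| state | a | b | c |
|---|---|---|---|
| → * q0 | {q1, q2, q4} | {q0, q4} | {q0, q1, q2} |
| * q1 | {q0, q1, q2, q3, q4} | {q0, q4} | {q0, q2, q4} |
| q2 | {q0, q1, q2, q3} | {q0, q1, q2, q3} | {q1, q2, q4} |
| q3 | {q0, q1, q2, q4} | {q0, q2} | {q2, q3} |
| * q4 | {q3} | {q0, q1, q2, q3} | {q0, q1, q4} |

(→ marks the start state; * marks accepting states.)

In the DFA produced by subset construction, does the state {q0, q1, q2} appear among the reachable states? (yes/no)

Start state of the DFA: {q0}.
{q0} --a--> {q1, q2, q4}  [new]
{q0} --b--> {q0, q4}  [new]
{q0} --c--> {q0, q1, q2}  [new]
{q1, q2, q4} --a--> {q0, q1, q2, q3, q4}  [new]
{q1, q2, q4} --b--> {q0, q1, q2, q3, q4}  [seen]
{q1, q2, q4} --c--> {q0, q1, q2, q4}  [new]
{q0, q4} --a--> {q1, q2, q3, q4}  [new]
{q0, q4} --b--> {q0, q1, q2, q3, q4}  [seen]
{q0, q4} --c--> {q0, q1, q2, q4}  [seen]
{q0, q1, q2} --a--> {q0, q1, q2, q3, q4}  [seen]
{q0, q1, q2} --b--> {q0, q1, q2, q3, q4}  [seen]
{q0, q1, q2} --c--> {q0, q1, q2, q4}  [seen]
{q0, q1, q2, q3, q4} --a--> {q0, q1, q2, q3, q4}  [seen]
{q0, q1, q2, q3, q4} --b--> {q0, q1, q2, q3, q4}  [seen]
{q0, q1, q2, q3, q4} --c--> {q0, q1, q2, q3, q4}  [seen]
{q0, q1, q2, q4} --a--> {q0, q1, q2, q3, q4}  [seen]
{q0, q1, q2, q4} --b--> {q0, q1, q2, q3, q4}  [seen]
{q0, q1, q2, q4} --c--> {q0, q1, q2, q4}  [seen]
{q1, q2, q3, q4} --a--> {q0, q1, q2, q3, q4}  [seen]
{q1, q2, q3, q4} --b--> {q0, q1, q2, q3, q4}  [seen]
{q1, q2, q3, q4} --c--> {q0, q1, q2, q3, q4}  [seen]
Reachable DFA states: {q0}, {q1, q2, q4}, {q0, q4}, {q0, q1, q2}, {q0, q1, q2, q3, q4}, {q0, q1, q2, q4}, {q1, q2, q3, q4}.
{q0, q1, q2} is among them.

yes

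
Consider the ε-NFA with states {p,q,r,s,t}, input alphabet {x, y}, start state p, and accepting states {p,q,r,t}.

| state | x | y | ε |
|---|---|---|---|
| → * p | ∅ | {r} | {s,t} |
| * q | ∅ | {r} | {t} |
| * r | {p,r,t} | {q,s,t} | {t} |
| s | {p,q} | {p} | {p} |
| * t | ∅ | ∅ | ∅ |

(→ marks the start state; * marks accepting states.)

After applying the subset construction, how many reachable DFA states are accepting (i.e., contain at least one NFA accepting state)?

Start state of the DFA: {p,s,t} (ε-closure of the NFA start).
{p,s,t} --x--> {p,q,s,t}  [new]
{p,s,t} --y--> {p,r,s,t}  [new]
{p,q,s,t} --x--> {p,q,s,t}  [seen]
{p,q,s,t} --y--> {p,r,s,t}  [seen]
{p,r,s,t} --x--> {p,q,r,s,t}  [new]
{p,r,s,t} --y--> {p,q,r,s,t}  [seen]
{p,q,r,s,t} --x--> {p,q,r,s,t}  [seen]
{p,q,r,s,t} --y--> {p,q,r,s,t}  [seen]
Reachable DFA states: {p,s,t}, {p,q,s,t}, {p,r,s,t}, {p,q,r,s,t}.
Accepting DFA states (contain an NFA accepting state): {p,s,t}, {p,q,s,t}, {p,r,s,t}, {p,q,r,s,t}.

4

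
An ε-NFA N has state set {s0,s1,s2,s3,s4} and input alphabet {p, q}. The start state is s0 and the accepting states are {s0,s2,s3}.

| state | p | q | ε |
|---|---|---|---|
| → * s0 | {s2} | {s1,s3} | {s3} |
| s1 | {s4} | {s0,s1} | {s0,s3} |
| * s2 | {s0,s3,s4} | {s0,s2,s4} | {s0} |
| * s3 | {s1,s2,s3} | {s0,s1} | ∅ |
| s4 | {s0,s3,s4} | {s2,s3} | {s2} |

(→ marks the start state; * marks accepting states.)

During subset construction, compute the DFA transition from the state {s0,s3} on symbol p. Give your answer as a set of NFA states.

δ(s0,p) = {s2}; δ(s3,p) = {s1,s2,s3}.
Union: {s1,s2,s3}.
ε-closure gives {s0,s1,s2,s3}.

{s0,s1,s2,s3}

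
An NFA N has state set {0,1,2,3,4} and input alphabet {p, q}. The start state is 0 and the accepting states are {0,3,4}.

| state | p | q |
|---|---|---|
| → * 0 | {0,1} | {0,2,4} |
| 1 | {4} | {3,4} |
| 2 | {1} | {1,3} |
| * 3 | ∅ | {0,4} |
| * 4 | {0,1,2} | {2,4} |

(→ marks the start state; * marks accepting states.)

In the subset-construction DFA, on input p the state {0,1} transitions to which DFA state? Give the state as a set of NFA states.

{0,1,4}

δ(0,p) = {0,1}; δ(1,p) = {4}.
Union: {0,1,4}.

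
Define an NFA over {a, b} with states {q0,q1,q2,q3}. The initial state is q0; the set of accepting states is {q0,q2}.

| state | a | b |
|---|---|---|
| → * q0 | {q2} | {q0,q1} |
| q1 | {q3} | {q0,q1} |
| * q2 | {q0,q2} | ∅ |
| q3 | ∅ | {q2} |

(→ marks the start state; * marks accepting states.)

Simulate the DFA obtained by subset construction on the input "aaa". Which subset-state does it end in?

{q0,q2}

Start: {q0}.
δ(q0,a) = {q2}.
Union: {q2}.
After a: {q2}.
δ(q2,a) = {q0,q2}.
Union: {q0,q2}.
After a: {q0,q2}.
δ(q0,a) = {q2}; δ(q2,a) = {q0,q2}.
Union: {q0,q2}.
After a: {q0,q2}.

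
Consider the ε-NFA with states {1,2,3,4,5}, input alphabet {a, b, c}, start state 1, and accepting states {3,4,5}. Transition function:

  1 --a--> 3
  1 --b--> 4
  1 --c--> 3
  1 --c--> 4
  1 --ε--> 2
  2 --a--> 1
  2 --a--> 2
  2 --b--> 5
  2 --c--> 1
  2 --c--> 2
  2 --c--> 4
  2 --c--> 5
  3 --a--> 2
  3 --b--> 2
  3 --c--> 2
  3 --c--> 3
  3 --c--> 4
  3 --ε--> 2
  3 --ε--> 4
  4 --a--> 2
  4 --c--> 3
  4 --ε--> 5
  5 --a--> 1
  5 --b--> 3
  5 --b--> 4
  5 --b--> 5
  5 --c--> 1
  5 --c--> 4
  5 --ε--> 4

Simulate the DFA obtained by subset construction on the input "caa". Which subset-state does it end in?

Start: {1,2}.
δ(1,c) = {3,4}; δ(2,c) = {1,2,4,5}.
Union: {1,2,3,4,5}.
After c: {1,2,3,4,5}.
δ(1,a) = {3}; δ(2,a) = {1,2}; δ(3,a) = {2}; δ(4,a) = {2}; δ(5,a) = {1}.
Union: {1,2,3}.
ε-closure gives {1,2,3,4,5}.
After a: {1,2,3,4,5}.
δ(1,a) = {3}; δ(2,a) = {1,2}; δ(3,a) = {2}; δ(4,a) = {2}; δ(5,a) = {1}.
Union: {1,2,3}.
ε-closure gives {1,2,3,4,5}.
After a: {1,2,3,4,5}.

{1,2,3,4,5}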